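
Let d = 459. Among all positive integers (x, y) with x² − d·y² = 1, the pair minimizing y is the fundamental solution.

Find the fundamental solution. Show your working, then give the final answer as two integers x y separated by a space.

499850 23331

√459 = [21; 2,2,1,4,21,4,1,2,2,42, …], period ℓ=10 (even) → k=9
step 0: (21, 1)  from 21·(1,0) + (0,1)
…
step 8: (212079, 9899)  from 2·(75692,3533) + (60695,2833)
step 9: (499850, 23331)  from 2·(212079,9899) + (75692,3533)
(x₁, y₁) = (499850, 23331);  499850² − 459·23331² = 1 ✓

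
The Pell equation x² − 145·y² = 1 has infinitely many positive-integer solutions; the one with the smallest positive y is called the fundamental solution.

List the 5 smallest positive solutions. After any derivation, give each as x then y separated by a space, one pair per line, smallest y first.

[12; 24] for √145; ℓ=1 ⇒ convergent index 1
i=0: a=12 ⇒ p=12, q=1
i=1: a=24 ⇒ p=289, q=24
→ (289, 24).  Check: 289²=83521, 145·24²=83520, difference 1.
k=2:  x_2 = 289·289+145·24·24 = 167041,  y_2 = 289·24+24·289 = 13872
k=3:  x_3 = 289·167041+145·24·13872 = 96549409,  y_3 = 289·13872+24·167041 = 8017992
k=4:  x_4 = 289·96549409+145·24·8017992 = 55805391361,  y_4 = 289·8017992+24·96549409 = 4634385504
k=5:  x_5 = 289·55805391361+145·24·4634385504 = 32255419657249,  y_5 = 289·4634385504+24·55805391361 = 2678666803320

289 24
167041 13872
96549409 8017992
55805391361 4634385504
32255419657249 2678666803320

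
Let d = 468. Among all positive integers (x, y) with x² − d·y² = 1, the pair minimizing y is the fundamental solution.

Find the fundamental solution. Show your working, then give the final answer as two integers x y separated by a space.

649 30

√468 = [21; 1,1,1,2,1,1,1,42, …], period ℓ=8 (even) → k=7
step 0: (21, 1)  from 21·(1,0) + (0,1)
…
step 5: (238, 11)  from 1·(173,8) + (65,3)
step 6: (411, 19)  from 1·(238,11) + (173,8)
step 7: (649, 30)  from 1·(411,19) + (238,11)
→ (649, 30).  Check: 649²=421201, 468·30²=421200, difference 1.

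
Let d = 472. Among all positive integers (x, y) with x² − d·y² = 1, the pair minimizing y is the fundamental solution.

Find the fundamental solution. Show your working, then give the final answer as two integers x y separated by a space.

306917 14127

d=472: √d = [21; 1,2,1,1,1,…,2,1,42] (ℓ=14, even), read p_13/q_13
step 0: (21, 1)  from 21·(1,0) + (0,1)
…
step 6: (1108, 51)  from 4·(239,11) + (152,7)
step 7: (5779, 266)  from 5·(1108,51) + (239,11)
…
step 10: (54227, 2496)  from 1·(30003,1381) + (24224,1115)
step 11: (84230, 3877)  from 1·(54227,2496) + (30003,1381)
step 12: (222687, 10250)  from 2·(84230,3877) + (54227,2496)
step 13: (306917, 14127)  from 1·(222687,10250) + (84230,3877)
→ (306917, 14127).  Check: 306917²=94198044889, 472·14127²=94198044888, difference 1.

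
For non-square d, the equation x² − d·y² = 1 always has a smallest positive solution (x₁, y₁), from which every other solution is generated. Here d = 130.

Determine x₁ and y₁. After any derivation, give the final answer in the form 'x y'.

6499 570

d=130: √d = [11; 2,2,22] (ℓ=3, odd), read p_5/q_5
k=0  a_k=11  p_k/q_k = 11/1
…
k=2  a_k=2  p_k/q_k = 57/5
k=3  a_k=22  p_k/q_k = 1277/112
k=4  a_k=2  p_k/q_k = 2611/229
k=5  a_k=2  p_k/q_k = 6499/570
(x₁, y₁) = (6499, 570);  6499² − 130·570² = 1 ✓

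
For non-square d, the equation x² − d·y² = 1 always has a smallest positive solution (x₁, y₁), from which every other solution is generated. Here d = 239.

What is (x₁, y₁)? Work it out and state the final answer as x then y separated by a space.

√239 = [15; 2,5,1,2,4,15,4,2,1,5,2,30, …], period ℓ=12 (even) → k=11
a_0=15:  p_0=15·1+0=15,  q_0=15·0+1=1
a_1=2:  p_1=2·15+1=31,  q_1=2·1+0=2
…
a_3=1:  p_3=1·170+31=201,  q_3=1·11+2=13
…
a_5=4:  p_5=4·572+201=2489,  q_5=4·37+13=161
a_6=15:  p_6=15·2489+572=37907,  q_6=15·161+37=2452
…
a_9=1:  p_9=1·346141+154117=500258,  q_9=1·22390+9969=32359
a_10=5:  p_10=5·500258+346141=2847431,  q_10=5·32359+22390=184185
a_11=2:  p_11=2·2847431+500258=6195120,  q_11=2·184185+32359=400729
fundamental: x₁=6195120, y₁=400729  (since 38379511814400 − 239·160583731441 = 1)

6195120 400729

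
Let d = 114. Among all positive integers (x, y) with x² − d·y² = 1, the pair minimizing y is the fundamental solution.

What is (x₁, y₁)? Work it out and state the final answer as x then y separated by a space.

1025 96

[10; 1,2,10,2,1,20] for √114; ℓ=6 ⇒ convergent index 5
i=0: a=10 ⇒ p=10, q=1
…
i=4: a=2 ⇒ p=694, q=65
i=5: a=1 ⇒ p=1025, q=96
→ (1025, 96).  Check: 1025²=1050625, 114·96²=1050624, difference 1.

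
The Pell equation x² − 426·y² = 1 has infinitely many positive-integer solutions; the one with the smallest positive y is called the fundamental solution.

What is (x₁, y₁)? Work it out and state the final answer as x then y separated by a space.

88751 4300

d=426: √d = [20; 1,1,1,3,2,6,2,3,1,1,1,40] (ℓ=12, even), read p_11/q_11
a_0=20:  p_0=20·1+0=20,  q_0=20·0+1=1
…
a_2=1:  p_2=1·21+20=41,  q_2=1·1+1=2
…
a_4=3:  p_4=3·62+41=227,  q_4=3·3+2=11
…
a_10=1:  p_10=1·31971+24809=56780,  q_10=1·1549+1202=2751
a_11=1:  p_11=1·56780+31971=88751,  q_11=1·2751+1549=4300
→ (88751, 4300).  Check: 88751²=7876740001, 426·4300²=7876740000, difference 1.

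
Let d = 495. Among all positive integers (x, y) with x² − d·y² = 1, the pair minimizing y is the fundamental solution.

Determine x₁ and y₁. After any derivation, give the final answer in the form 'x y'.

89 4

[22; 4,44] for √495; ℓ=2 ⇒ convergent index 1
k=0  a_k=22  p_k/q_k = 22/1
k=1  a_k=4  p_k/q_k = 89/4
→ (89, 4).  Check: 89²=7921, 495·4²=7920, difference 1.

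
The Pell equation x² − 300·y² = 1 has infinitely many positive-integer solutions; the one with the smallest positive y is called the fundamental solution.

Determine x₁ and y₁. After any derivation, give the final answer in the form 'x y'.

√300 → a₀=17, period (3,8,3,34); ℓ=4 even so k=3
step 0: (17, 1)  from 17·(1,0) + (0,1)
step 1: (52, 3)  from 3·(17,1) + (1,0)
step 2: (433, 25)  from 8·(52,3) + (17,1)
step 3: (1351, 78)  from 3·(433,25) + (52,3)
fundamental: x₁=1351, y₁=78  (since 1825201 − 300·6084 = 1)

1351 78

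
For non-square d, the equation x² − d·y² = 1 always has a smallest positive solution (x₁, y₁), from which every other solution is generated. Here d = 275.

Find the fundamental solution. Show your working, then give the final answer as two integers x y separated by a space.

√275 = [16; 1,1,2,1,1,32, …], period ℓ=6 (even) → k=5
a_0=16:  p_0=16·1+0=16,  q_0=16·0+1=1
…
a_2=1:  p_2=1·17+16=33,  q_2=1·1+1=2
…
a_4=1:  p_4=1·83+33=116,  q_4=1·5+2=7
a_5=1:  p_5=1·116+83=199,  q_5=1·7+5=12
→ (199, 12).  Check: 199²=39601, 275·12²=39600, difference 1.

199 12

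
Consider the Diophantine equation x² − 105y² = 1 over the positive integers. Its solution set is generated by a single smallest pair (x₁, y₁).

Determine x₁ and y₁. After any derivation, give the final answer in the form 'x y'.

√105 = [10; 4,20, …], period ℓ=2 (even) → k=1
a_0=10:  p_0=10·1+0=10,  q_0=10·0+1=1
a_1=4:  p_1=4·10+1=41,  q_1=4·1+0=4
fundamental: x₁=41, y₁=4  (since 1681 − 105·16 = 1)

41 4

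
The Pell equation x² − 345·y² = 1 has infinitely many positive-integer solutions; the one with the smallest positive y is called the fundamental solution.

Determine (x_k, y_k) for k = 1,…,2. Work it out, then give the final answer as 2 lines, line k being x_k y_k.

√345 → a₀=18, period (1,1,2,1,6,1,2,1,1,36); ℓ=10 even so k=9
a_0=18:  p_0=18·1+0=18,  q_0=18·0+1=1
…
a_2=1:  p_2=1·19+18=37,  q_2=1·1+1=2
a_3=2:  p_3=2·37+19=93,  q_3=2·2+1=5
a_4=1:  p_4=1·93+37=130,  q_4=1·5+2=7
…
a_6=1:  p_6=1·873+130=1003,  q_6=1·47+7=54
a_7=2:  p_7=2·1003+873=2879,  q_7=2·54+47=155
a_8=1:  p_8=1·2879+1003=3882,  q_8=1·155+54=209
a_9=1:  p_9=1·3882+2879=6761,  q_9=1·209+155=364
fundamental: x₁=6761, y₁=364  (since 45711121 − 345·132496 = 1)
n=2: (6761,364)∘(6761,364) = (6761·6761+345·364·364, 6761·364+364·6761) = (91422241,4922008)

6761 364
91422241 4922008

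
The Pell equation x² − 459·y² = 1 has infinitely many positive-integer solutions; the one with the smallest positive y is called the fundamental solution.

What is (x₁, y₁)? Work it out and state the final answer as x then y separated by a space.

499850 23331

√459 = [21; 2,2,1,4,21,4,1,2,2,42, …], period ℓ=10 (even) → k=9
a_0=21:  p_0=21·1+0=21,  q_0=21·0+1=1
a_1=2:  p_1=2·21+1=43,  q_1=2·1+0=2
a_2=2:  p_2=2·43+21=107,  q_2=2·2+1=5
a_3=1:  p_3=1·107+43=150,  q_3=1·5+2=7
…
a_5=21:  p_5=21·707+150=14997,  q_5=21·33+7=700
…
a_7=1:  p_7=1·60695+14997=75692,  q_7=1·2833+700=3533
a_8=2:  p_8=2·75692+60695=212079,  q_8=2·3533+2833=9899
a_9=2:  p_9=2·212079+75692=499850,  q_9=2·9899+3533=23331
fundamental: x₁=499850, y₁=23331  (since 249850022500 − 459·544335561 = 1)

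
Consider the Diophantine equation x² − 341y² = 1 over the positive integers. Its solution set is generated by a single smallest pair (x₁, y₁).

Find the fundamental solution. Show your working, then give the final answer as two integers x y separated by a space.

√341 → a₀=18, period (2,6,1,8,2,…,6,2,36); ℓ=14 even so k=13
a_0=18:  p_0=18·1+0=18,  q_0=18·0+1=1
…
a_2=6:  p_2=6·37+18=240,  q_2=6·2+1=13
a_3=1:  p_3=1·240+37=277,  q_3=1·13+2=15
a_4=8:  p_4=8·277+240=2456,  q_4=8·15+13=133
a_5=2:  p_5=2·2456+277=5189,  q_5=2·133+15=281
…
a_9=2:  p_9=2·28124+20479=76727,  q_9=2·1523+1109=4155
a_10=8:  p_10=8·76727+28124=641940,  q_10=8·4155+1523=34763
…
a_12=6:  p_12=6·718667+641940=4953942,  q_12=6·38918+34763=268271
a_13=2:  p_13=2·4953942+718667=10626551,  q_13=2·268271+38918=575460
(x₁, y₁) = (10626551, 575460);  10626551² − 341·575460² = 1 ✓

10626551 575460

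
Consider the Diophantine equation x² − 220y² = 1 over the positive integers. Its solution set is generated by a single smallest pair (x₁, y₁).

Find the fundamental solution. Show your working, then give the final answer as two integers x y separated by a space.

89 6

[14; 1,4,1,28] for √220; ℓ=4 ⇒ convergent index 3
k=0  a_k=14  p_k/q_k = 14/1
k=1  a_k=1  p_k/q_k = 15/1
k=2  a_k=4  p_k/q_k = 74/5
k=3  a_k=1  p_k/q_k = 89/6
fundamental: x₁=89, y₁=6  (since 7921 − 220·36 = 1)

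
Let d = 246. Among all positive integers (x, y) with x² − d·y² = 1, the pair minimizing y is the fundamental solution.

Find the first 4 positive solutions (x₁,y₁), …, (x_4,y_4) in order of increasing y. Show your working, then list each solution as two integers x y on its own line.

88805 5662
15772656049 1005627820
2801381440774085 178609557104538
497553357680112580801 31722843436331366360

d=246: √d = [15; 1,2,5,1,14,1,5,2,1,30] (ℓ=10, even), read p_9/q_9
a_0=15:  p_0=15·1+0=15,  q_0=15·0+1=1
…
a_2=2:  p_2=2·16+15=47,  q_2=2·1+1=3
…
a_4=1:  p_4=1·251+47=298,  q_4=1·16+3=19
a_5=14:  p_5=14·298+251=4423,  q_5=14·19+16=282
…
a_8=2:  p_8=2·28028+4721=60777,  q_8=2·1787+301=3875
a_9=1:  p_9=1·60777+28028=88805,  q_9=1·3875+1787=5662
→ (88805, 5662).  Check: 88805²=7886328025, 246·5662²=7886328024, difference 1.
n=2: (88805,5662)∘(88805,5662) = (88805·88805+246·5662·5662, 88805·5662+5662·88805) = (15772656049,1005627820)
n=3: (15772656049,1005627820)∘(88805,5662) = (88805·15772656049+246·5662·1005627820, 88805·1005627820+5662·15772656049) = (2801381440774085,178609557104538)
n=4: (2801381440774085,178609557104538)∘(88805,5662) = (88805·2801381440774085+246·5662·178609557104538, 88805·178609557104538+5662·2801381440774085) = (497553357680112580801,31722843436331366360)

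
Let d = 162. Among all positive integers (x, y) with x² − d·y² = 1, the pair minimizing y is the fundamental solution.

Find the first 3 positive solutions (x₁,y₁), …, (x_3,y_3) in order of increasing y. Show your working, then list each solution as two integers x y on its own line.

19601 1540
768398401 60371080
30122754096401 2366667076620

√162 → a₀=12, period (1,2,1,2,12,2,1,2,1,24); ℓ=10 even so k=9
step 0: (12, 1)  from 12·(1,0) + (0,1)
…
step 2: (38, 3)  from 2·(13,1) + (12,1)
step 3: (51, 4)  from 1·(38,3) + (13,1)
…
step 5: (1731, 136)  from 12·(140,11) + (51,4)
step 6: (3602, 283)  from 2·(1731,136) + (140,11)
step 7: (5333, 419)  from 1·(3602,283) + (1731,136)
step 8: (14268, 1121)  from 2·(5333,419) + (3602,283)
step 9: (19601, 1540)  from 1·(14268,1121) + (5333,419)
→ (19601, 1540).  Check: 19601²=384199201, 162·1540²=384199200, difference 1.
n=2: (19601,1540)∘(19601,1540) = (19601·19601+162·1540·1540, 19601·1540+1540·19601) = (768398401,60371080)
n=3: (768398401,60371080)∘(19601,1540) = (19601·768398401+162·1540·60371080, 19601·60371080+1540·768398401) = (30122754096401,2366667076620)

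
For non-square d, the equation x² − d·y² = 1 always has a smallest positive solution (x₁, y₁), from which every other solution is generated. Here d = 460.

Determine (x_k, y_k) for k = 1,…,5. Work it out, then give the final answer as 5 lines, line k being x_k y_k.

2535751 118230
12860066268001 599603681460
65219851798297071751 3040891269731634690
330762608834754335913072001 15421886156225925189922920
1677463232230609064240018182143751 78212126485069051161274736991150

[21; 2,4,3,1,2,10,2,1,3,4,2,42] for √460; ℓ=12 ⇒ convergent index 11
a_0=21:  p_0=21·1+0=21,  q_0=21·0+1=1
a_1=2:  p_1=2·21+1=43,  q_1=2·1+0=2
…
a_4=1:  p_4=1·622+193=815,  q_4=1·29+9=38
a_5=2:  p_5=2·815+622=2252,  q_5=2·38+29=105
a_6=10:  p_6=10·2252+815=23335,  q_6=10·105+38=1088
a_7=2:  p_7=2·23335+2252=48922,  q_7=2·1088+105=2281
…
a_9=3:  p_9=3·72257+48922=265693,  q_9=3·3369+2281=12388
a_10=4:  p_10=4·265693+72257=1135029,  q_10=4·12388+3369=52921
a_11=2:  p_11=2·1135029+265693=2535751,  q_11=2·52921+12388=118230
(x₁, y₁) = (2535751, 118230);  2535751² − 460·118230² = 1 ✓
k=2:  x_2 = 2535751·2535751+460·118230·118230 = 12860066268001,  y_2 = 2535751·118230+118230·2535751 = 599603681460
k=3:  x_3 = 2535751·12860066268001+460·118230·599603681460 = 65219851798297071751,  y_3 = 2535751·599603681460+118230·12860066268001 = 3040891269731634690
k=4:  x_4 = 2535751·65219851798297071751+460·118230·3040891269731634690 = 330762608834754335913072001,  y_4 = 2535751·3040891269731634690+118230·65219851798297071751 = 15421886156225925189922920
k=5:  x_5 = 2535751·330762608834754335913072001+460·118230·15421886156225925189922920 = 1677463232230609064240018182143751,  y_5 = 2535751·15421886156225925189922920+118230·330762608834754335913072001 = 78212126485069051161274736991150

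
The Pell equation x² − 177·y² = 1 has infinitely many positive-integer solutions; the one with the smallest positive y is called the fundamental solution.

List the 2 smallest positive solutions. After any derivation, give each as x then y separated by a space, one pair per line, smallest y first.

62423 4692
7793261857 585777432

√177 → a₀=13, period (3,3,2,8,2,3,3,26); ℓ=8 even so k=7
step 0: (13, 1)  from 13·(1,0) + (0,1)
…
step 3: (306, 23)  from 2·(133,10) + (40,3)
step 4: (2581, 194)  from 8·(306,23) + (133,10)
…
step 6: (18985, 1427)  from 3·(5468,411) + (2581,194)
step 7: (62423, 4692)  from 3·(18985,1427) + (5468,411)
(x₁, y₁) = (62423, 4692);  62423² − 177·4692² = 1 ✓
k=2:  x_2 = 62423·62423+177·4692·4692 = 7793261857,  y_2 = 62423·4692+4692·62423 = 585777432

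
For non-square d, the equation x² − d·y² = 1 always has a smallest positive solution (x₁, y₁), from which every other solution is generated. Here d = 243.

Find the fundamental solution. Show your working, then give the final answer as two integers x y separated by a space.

√243 = [15; 1,1,2,3,15,3,2,1,1,30, …], period ℓ=10 (even) → k=9
step 0: (15, 1)  from 15·(1,0) + (0,1)
…
step 2: (31, 2)  from 1·(16,1) + (15,1)
…
step 4: (265, 17)  from 3·(78,5) + (31,2)
step 5: (4053, 260)  from 15·(265,17) + (78,5)
step 6: (12424, 797)  from 3·(4053,260) + (265,17)
step 7: (28901, 1854)  from 2·(12424,797) + (4053,260)
step 8: (41325, 2651)  from 1·(28901,1854) + (12424,797)
step 9: (70226, 4505)  from 1·(41325,2651) + (28901,1854)
fundamental: x₁=70226, y₁=4505  (since 4931691076 − 243·20295025 = 1)

70226 4505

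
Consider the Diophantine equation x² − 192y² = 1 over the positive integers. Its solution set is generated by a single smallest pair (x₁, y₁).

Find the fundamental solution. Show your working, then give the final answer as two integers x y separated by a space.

97 7

d=192: √d = [13; 1,5,1,26] (ℓ=4, even), read p_3/q_3
step 0: (13, 1)  from 13·(1,0) + (0,1)
step 1: (14, 1)  from 1·(13,1) + (1,0)
step 2: (83, 6)  from 5·(14,1) + (13,1)
step 3: (97, 7)  from 1·(83,6) + (14,1)
(x₁, y₁) = (97, 7);  97² − 192·7² = 1 ✓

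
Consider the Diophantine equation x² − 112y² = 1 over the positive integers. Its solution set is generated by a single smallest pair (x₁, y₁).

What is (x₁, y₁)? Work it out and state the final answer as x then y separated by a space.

d=112: √d = [10; 1,1,2,1,1,20] (ℓ=6, even), read p_5/q_5
step 0: (10, 1)  from 10·(1,0) + (0,1)
step 1: (11, 1)  from 1·(10,1) + (1,0)
…
step 4: (74, 7)  from 1·(53,5) + (21,2)
step 5: (127, 12)  from 1·(74,7) + (53,5)
(x₁, y₁) = (127, 12);  127² − 112·12² = 1 ✓

127 12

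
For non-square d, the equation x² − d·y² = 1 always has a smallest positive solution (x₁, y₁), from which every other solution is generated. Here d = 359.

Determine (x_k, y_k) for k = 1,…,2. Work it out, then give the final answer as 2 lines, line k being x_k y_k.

d=359: √d = [18; 1,17,1,36] (ℓ=4, even), read p_3/q_3
i=0: a=18 ⇒ p=18, q=1
…
i=2: a=17 ⇒ p=341, q=18
i=3: a=1 ⇒ p=360, q=19
(x₁, y₁) = (360, 19);  360² − 359·19² = 1 ✓
(360+19√359)^2 = 259199 + 13680√359

360 19
259199 13680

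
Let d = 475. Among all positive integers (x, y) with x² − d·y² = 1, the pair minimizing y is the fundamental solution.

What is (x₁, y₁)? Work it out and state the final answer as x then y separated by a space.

√475 → a₀=21, period (1,3,1,6,2,6,1,3,1,42); ℓ=10 even so k=9
k=0  a_k=21  p_k/q_k = 21/1
…
k=2  a_k=3  p_k/q_k = 87/4
k=3  a_k=1  p_k/q_k = 109/5
k=4  a_k=6  p_k/q_k = 741/34
k=5  a_k=2  p_k/q_k = 1591/73
k=6  a_k=6  p_k/q_k = 10287/472
…
k=8  a_k=3  p_k/q_k = 45921/2107
k=9  a_k=1  p_k/q_k = 57799/2652
fundamental: x₁=57799, y₁=2652  (since 3340724401 − 475·7033104 = 1)

57799 2652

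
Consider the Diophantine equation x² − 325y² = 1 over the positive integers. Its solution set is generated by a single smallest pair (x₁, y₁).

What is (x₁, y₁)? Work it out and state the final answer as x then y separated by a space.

649 36

√325 → a₀=18, period (36); ℓ=1 odd so k=1
k=0  a_k=18  p_k/q_k = 18/1
k=1  a_k=36  p_k/q_k = 649/36
(x₁, y₁) = (649, 36);  649² − 325·36² = 1 ✓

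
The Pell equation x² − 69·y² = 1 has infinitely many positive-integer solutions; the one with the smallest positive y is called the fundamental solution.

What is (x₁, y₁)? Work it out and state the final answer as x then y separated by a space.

7775 936

d=69: √d = [8; 3,3,1,4,1,3,3,16] (ℓ=8, even), read p_7/q_7
step 0: (8, 1)  from 8·(1,0) + (0,1)
step 1: (25, 3)  from 3·(8,1) + (1,0)
…
step 5: (623, 75)  from 1·(515,62) + (108,13)
step 6: (2384, 287)  from 3·(623,75) + (515,62)
step 7: (7775, 936)  from 3·(2384,287) + (623,75)
fundamental: x₁=7775, y₁=936  (since 60450625 − 69·876096 = 1)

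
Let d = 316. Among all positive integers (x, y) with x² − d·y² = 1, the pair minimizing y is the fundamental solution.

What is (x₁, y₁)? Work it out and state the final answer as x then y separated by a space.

12799 720

√316 → a₀=17, period (1,3,2,8,2,3,1,34); ℓ=8 even so k=7
i=0: a=17 ⇒ p=17, q=1
i=1: a=1 ⇒ p=18, q=1
i=2: a=3 ⇒ p=71, q=4
i=3: a=2 ⇒ p=160, q=9
i=4: a=8 ⇒ p=1351, q=76
i=5: a=2 ⇒ p=2862, q=161
i=6: a=3 ⇒ p=9937, q=559
i=7: a=1 ⇒ p=12799, q=720
(x₁, y₁) = (12799, 720);  12799² − 316·720² = 1 ✓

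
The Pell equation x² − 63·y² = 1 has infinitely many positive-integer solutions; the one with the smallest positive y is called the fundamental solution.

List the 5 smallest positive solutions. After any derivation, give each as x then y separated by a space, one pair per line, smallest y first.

√63 → a₀=7, period (1,14); ℓ=2 even so k=1
a_0=7:  p_0=7·1+0=7,  q_0=7·0+1=1
a_1=1:  p_1=1·7+1=8,  q_1=1·1+0=1
fundamental: x₁=8, y₁=1  (since 64 − 63·1 = 1)
k=2:  x_2 = 8·8+63·1·1 = 127,  y_2 = 8·1+1·8 = 16
k=3:  x_3 = 8·127+63·1·16 = 2024,  y_3 = 8·16+1·127 = 255
k=4:  x_4 = 8·2024+63·1·255 = 32257,  y_4 = 8·255+1·2024 = 4064
k=5:  x_5 = 8·32257+63·1·4064 = 514088,  y_5 = 8·4064+1·32257 = 64769

8 1
127 16
2024 255
32257 4064
514088 64769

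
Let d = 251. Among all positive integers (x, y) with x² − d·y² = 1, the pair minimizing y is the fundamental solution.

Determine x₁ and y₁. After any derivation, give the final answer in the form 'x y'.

√251 → a₀=15, period (1,5,2,1,2,…,5,1,30); ℓ=14 even so k=13
a_0=15:  p_0=15·1+0=15,  q_0=15·0+1=1
a_1=1:  p_1=1·15+1=16,  q_1=1·1+0=1
…
a_3=2:  p_3=2·95+16=206,  q_3=2·6+1=13
a_4=1:  p_4=1·206+95=301,  q_4=1·13+6=19
…
a_7=15:  p_7=15·1917+808=29563,  q_7=15·121+51=1866
a_8=2:  p_8=2·29563+1917=61043,  q_8=2·1866+121=3853
…
a_10=1:  p_10=1·151649+61043=212692,  q_10=1·9572+3853=13425
a_11=2:  p_11=2·212692+151649=577033,  q_11=2·13425+9572=36422
a_12=5:  p_12=5·577033+212692=3097857,  q_12=5·36422+13425=195535
a_13=1:  p_13=1·3097857+577033=3674890,  q_13=1·195535+36422=231957
fundamental: x₁=3674890, y₁=231957  (since 13504816512100 − 251·53804049849 = 1)

3674890 231957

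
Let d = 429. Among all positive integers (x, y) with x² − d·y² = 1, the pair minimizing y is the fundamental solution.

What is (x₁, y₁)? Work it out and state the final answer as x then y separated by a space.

√429 → a₀=20, period (1,2,2,9,1,12,1,9,2,2,1,40); ℓ=12 even so k=11
a_0=20:  p_0=20·1+0=20,  q_0=20·0+1=1
…
a_2=2:  p_2=2·21+20=62,  q_2=2·1+1=3
…
a_6=12:  p_6=12·1512+1367=19511,  q_6=12·73+66=942
a_7=1:  p_7=1·19511+1512=21023,  q_7=1·942+73=1015
…
a_9=2:  p_9=2·208718+21023=438459,  q_9=2·10077+1015=21169
a_10=2:  p_10=2·438459+208718=1085636,  q_10=2·21169+10077=52415
a_11=1:  p_11=1·1085636+438459=1524095,  q_11=1·52415+21169=73584
→ (1524095, 73584).  Check: 1524095²=2322865569025, 429·73584²=2322865569024, difference 1.

1524095 73584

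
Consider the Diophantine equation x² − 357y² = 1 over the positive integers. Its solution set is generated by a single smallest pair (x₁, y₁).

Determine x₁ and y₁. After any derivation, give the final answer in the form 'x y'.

[18; 1,8,2,8,1,36] for √357; ℓ=6 ⇒ convergent index 5
k=0  a_k=18  p_k/q_k = 18/1
k=1  a_k=1  p_k/q_k = 19/1
k=2  a_k=8  p_k/q_k = 170/9
k=3  a_k=2  p_k/q_k = 359/19
k=4  a_k=8  p_k/q_k = 3042/161
k=5  a_k=1  p_k/q_k = 3401/180
→ (3401, 180).  Check: 3401²=11566801, 357·180²=11566800, difference 1.

3401 180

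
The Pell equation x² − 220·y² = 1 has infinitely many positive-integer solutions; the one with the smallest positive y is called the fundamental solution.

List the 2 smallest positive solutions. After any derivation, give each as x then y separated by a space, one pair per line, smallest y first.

89 6
15841 1068

[14; 1,4,1,28] for √220; ℓ=4 ⇒ convergent index 3
k=0  a_k=14  p_k/q_k = 14/1
k=1  a_k=1  p_k/q_k = 15/1
k=2  a_k=4  p_k/q_k = 74/5
k=3  a_k=1  p_k/q_k = 89/6
→ (89, 6).  Check: 89²=7921, 220·6²=7920, difference 1.
n=2: (89,6)∘(89,6) = (89·89+220·6·6, 89·6+6·89) = (15841,1068)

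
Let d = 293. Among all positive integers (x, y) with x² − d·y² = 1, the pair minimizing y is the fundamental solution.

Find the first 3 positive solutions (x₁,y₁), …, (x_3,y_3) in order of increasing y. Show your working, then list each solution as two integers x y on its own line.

√293 → a₀=17, period (8,1,1,8,34); ℓ=5 odd so k=9
a_0=17:  p_0=17·1+0=17,  q_0=17·0+1=1
a_1=8:  p_1=8·17+1=137,  q_1=8·1+0=8
…
a_5=34:  p_5=34·2482+291=84679,  q_5=34·145+17=4947
a_6=8:  p_6=8·84679+2482=679914,  q_6=8·4947+145=39721
…
a_8=1:  p_8=1·764593+679914=1444507,  q_8=1·44668+39721=84389
a_9=8:  p_9=8·1444507+764593=12320649,  q_9=8·84389+44668=719780
fundamental: x₁=12320649, y₁=719780  (since 151798391781201 − 293·518083248400 = 1)
(x_2, y_2) = (12320649·12320649 + 293·719780·719780, 12320649·719780 + 719780·12320649) = (303596783562401, 17736313474440)
(x_3, y_3) = (12320649·303596783562401 + 293·719780·17736313474440, 12320649·17736313474440 + 719780·303596783562401) = (7481018815602612315849, 437045785745090703340)

12320649 719780
303596783562401 17736313474440
7481018815602612315849 437045785745090703340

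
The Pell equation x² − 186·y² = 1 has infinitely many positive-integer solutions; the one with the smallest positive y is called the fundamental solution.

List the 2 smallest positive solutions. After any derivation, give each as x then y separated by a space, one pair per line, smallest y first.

√186 = [13; 1,1,1,3,4,3,1,1,1,26, …], period ℓ=10 (even) → k=9
i=0: a=13 ⇒ p=13, q=1
i=1: a=1 ⇒ p=14, q=1
i=2: a=1 ⇒ p=27, q=2
i=3: a=1 ⇒ p=41, q=3
…
i=5: a=4 ⇒ p=641, q=47
…
i=7: a=1 ⇒ p=2714, q=199
i=8: a=1 ⇒ p=4787, q=351
i=9: a=1 ⇒ p=7501, q=550
(x₁, y₁) = (7501, 550);  7501² − 186·550² = 1 ✓
k=2:  x_2 = 7501·7501+186·550·550 = 112530001,  y_2 = 7501·550+550·7501 = 8251100

7501 550
112530001 8251100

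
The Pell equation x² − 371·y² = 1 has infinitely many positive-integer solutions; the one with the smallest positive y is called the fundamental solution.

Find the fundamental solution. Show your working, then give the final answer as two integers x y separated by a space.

[19; 3,1,4,1,3,38] for √371; ℓ=6 ⇒ convergent index 5
i=0: a=19 ⇒ p=19, q=1
…
i=4: a=1 ⇒ p=443, q=23
i=5: a=3 ⇒ p=1695, q=88
fundamental: x₁=1695, y₁=88  (since 2873025 − 371·7744 = 1)

1695 88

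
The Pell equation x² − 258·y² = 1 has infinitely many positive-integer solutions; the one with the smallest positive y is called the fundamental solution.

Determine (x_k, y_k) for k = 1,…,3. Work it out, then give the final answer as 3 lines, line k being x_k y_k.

257 16
132097 8224
67897601 4227120

√258 = [16; 16,32, …], period ℓ=2 (even) → k=1
a_0=16:  p_0=16·1+0=16,  q_0=16·0+1=1
a_1=16:  p_1=16·16+1=257,  q_1=16·1+0=16
→ (257, 16).  Check: 257²=66049, 258·16²=66048, difference 1.
k=2:  x_2 = 257·257+258·16·16 = 132097,  y_2 = 257·16+16·257 = 8224
k=3:  x_3 = 257·132097+258·16·8224 = 67897601,  y_3 = 257·8224+16·132097 = 4227120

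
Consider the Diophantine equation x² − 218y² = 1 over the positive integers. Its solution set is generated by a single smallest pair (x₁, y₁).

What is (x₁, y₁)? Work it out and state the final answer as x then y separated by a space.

d=218: √d = [14; 1,3,3,1,28] (ℓ=5, odd), read p_9/q_9
k=0  a_k=14  p_k/q_k = 14/1
k=1  a_k=1  p_k/q_k = 15/1
k=2  a_k=3  p_k/q_k = 59/4
…
k=4  a_k=1  p_k/q_k = 251/17
k=5  a_k=28  p_k/q_k = 7220/489
k=6  a_k=1  p_k/q_k = 7471/506
…
k=8  a_k=3  p_k/q_k = 96370/6527
k=9  a_k=1  p_k/q_k = 126003/8534
→ (126003, 8534).  Check: 126003²=15876756009, 218·8534²=15876756008, difference 1.

126003 8534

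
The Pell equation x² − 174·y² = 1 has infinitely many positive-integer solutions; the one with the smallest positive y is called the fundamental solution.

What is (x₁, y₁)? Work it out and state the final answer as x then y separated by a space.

√174 = [13; 5,4,5,26, …], period ℓ=4 (even) → k=3
i=0: a=13 ⇒ p=13, q=1
…
i=2: a=4 ⇒ p=277, q=21
i=3: a=5 ⇒ p=1451, q=110
fundamental: x₁=1451, y₁=110  (since 2105401 − 174·12100 = 1)

1451 110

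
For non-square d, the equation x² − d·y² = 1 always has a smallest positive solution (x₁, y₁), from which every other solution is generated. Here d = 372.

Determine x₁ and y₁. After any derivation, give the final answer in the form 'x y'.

√372 → a₀=19, period (3,2,12,2,3,38); ℓ=6 even so k=5
a_0=19:  p_0=19·1+0=19,  q_0=19·0+1=1
a_1=3:  p_1=3·19+1=58,  q_1=3·1+0=3
a_2=2:  p_2=2·58+19=135,  q_2=2·3+1=7
a_3=12:  p_3=12·135+58=1678,  q_3=12·7+3=87
a_4=2:  p_4=2·1678+135=3491,  q_4=2·87+7=181
a_5=3:  p_5=3·3491+1678=12151,  q_5=3·181+87=630
fundamental: x₁=12151, y₁=630  (since 147646801 − 372·396900 = 1)

12151 630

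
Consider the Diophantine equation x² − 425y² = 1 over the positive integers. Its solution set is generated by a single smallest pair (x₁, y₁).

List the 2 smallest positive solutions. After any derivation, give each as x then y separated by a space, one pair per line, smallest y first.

143649 6968
41270070401 2001892464

√425 → a₀=20, period (1,1,1,1,1,1,40); ℓ=7 odd so k=13
k=0  a_k=20  p_k/q_k = 20/1
k=1  a_k=1  p_k/q_k = 21/1
k=2  a_k=1  p_k/q_k = 41/2
k=3  a_k=1  p_k/q_k = 62/3
k=4  a_k=1  p_k/q_k = 103/5
…
k=6  a_k=1  p_k/q_k = 268/13
…
k=11  a_k=1  p_k/q_k = 55229/2679
k=12  a_k=1  p_k/q_k = 88420/4289
k=13  a_k=1  p_k/q_k = 143649/6968
fundamental: x₁=143649, y₁=6968  (since 20635035201 − 425·48553024 = 1)
(x_2, y_2) = (143649·143649 + 425·6968·6968, 143649·6968 + 6968·143649) = (41270070401, 2001892464)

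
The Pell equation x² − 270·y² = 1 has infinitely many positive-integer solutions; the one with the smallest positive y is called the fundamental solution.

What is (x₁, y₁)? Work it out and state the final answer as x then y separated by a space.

√270 = [16; 2,3,6,3,2,32, …], period ℓ=6 (even) → k=5
i=0: a=16 ⇒ p=16, q=1
i=1: a=2 ⇒ p=33, q=2
…
i=4: a=3 ⇒ p=2284, q=139
i=5: a=2 ⇒ p=5291, q=322
(x₁, y₁) = (5291, 322);  5291² − 270·322² = 1 ✓

5291 322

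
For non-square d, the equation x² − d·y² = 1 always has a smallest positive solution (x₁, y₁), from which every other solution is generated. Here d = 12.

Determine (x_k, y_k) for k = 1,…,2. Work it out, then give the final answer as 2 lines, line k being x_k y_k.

√12 → a₀=3, period (2,6); ℓ=2 even so k=1
k=0  a_k=3  p_k/q_k = 3/1
k=1  a_k=2  p_k/q_k = 7/2
fundamental: x₁=7, y₁=2  (since 49 − 12·4 = 1)
n=2: (7,2)∘(7,2) = (7·7+12·2·2, 7·2+2·7) = (97,28)

7 2
97 28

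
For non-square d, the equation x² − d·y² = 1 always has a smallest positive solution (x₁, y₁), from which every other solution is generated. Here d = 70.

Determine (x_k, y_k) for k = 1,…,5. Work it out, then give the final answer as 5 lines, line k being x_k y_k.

[8; 2,1,2,1,2,16] for √70; ℓ=6 ⇒ convergent index 5
step 0: (8, 1)  from 8·(1,0) + (0,1)
step 1: (17, 2)  from 2·(8,1) + (1,0)
…
step 3: (67, 8)  from 2·(25,3) + (17,2)
step 4: (92, 11)  from 1·(67,8) + (25,3)
step 5: (251, 30)  from 2·(92,11) + (67,8)
fundamental: x₁=251, y₁=30  (since 63001 − 70·900 = 1)
(251+30√70)^2 = 126001 + 15060√70
(251+30√70)^3 = 63252251 + 7560090√70
(251+30√70)^4 = 31752504001 + 3795150120√70
(251+30√70)^5 = 15939693756251 + 1905157800150√70

251 30
126001 15060
63252251 7560090
31752504001 3795150120
15939693756251 1905157800150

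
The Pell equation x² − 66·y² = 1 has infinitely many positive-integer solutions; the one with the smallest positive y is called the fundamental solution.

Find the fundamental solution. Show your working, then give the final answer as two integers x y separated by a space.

√66 = [8; 8,16, …], period ℓ=2 (even) → k=1
i=0: a=8 ⇒ p=8, q=1
i=1: a=8 ⇒ p=65, q=8
fundamental: x₁=65, y₁=8  (since 4225 − 66·64 = 1)

65 8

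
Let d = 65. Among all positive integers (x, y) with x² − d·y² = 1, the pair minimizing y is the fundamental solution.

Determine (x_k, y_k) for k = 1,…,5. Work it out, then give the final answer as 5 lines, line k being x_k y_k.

√65 → a₀=8, period (16); ℓ=1 odd so k=1
i=0: a=8 ⇒ p=8, q=1
i=1: a=16 ⇒ p=129, q=16
→ (129, 16).  Check: 129²=16641, 65·16²=16640, difference 1.
(x_2, y_2) = (129·129 + 65·16·16, 129·16 + 16·129) = (33281, 4128)
(x_3, y_3) = (129·33281 + 65·16·4128, 129·4128 + 16·33281) = (8586369, 1065008)
(x_4, y_4) = (129·8586369 + 65·16·1065008, 129·1065008 + 16·8586369) = (2215249921, 274767936)
(x_5, y_5) = (129·2215249921 + 65·16·274767936, 129·274767936 + 16·2215249921) = (571525893249, 70889062480)

129 16
33281 4128
8586369 1065008
2215249921 274767936
571525893249 70889062480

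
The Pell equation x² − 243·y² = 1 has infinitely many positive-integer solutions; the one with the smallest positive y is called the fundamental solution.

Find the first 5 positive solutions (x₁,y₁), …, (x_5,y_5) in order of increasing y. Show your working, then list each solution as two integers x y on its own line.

70226 4505
9863382151 632736260
1385331749802026 88869073185015
194572614913330773601 12481839066348990520
27328112908421802064005626 1753099260457979343330025

√243 = [15; 1,1,2,3,15,3,2,1,1,30, …], period ℓ=10 (even) → k=9
i=0: a=15 ⇒ p=15, q=1
…
i=2: a=1 ⇒ p=31, q=2
i=3: a=2 ⇒ p=78, q=5
i=4: a=3 ⇒ p=265, q=17
i=5: a=15 ⇒ p=4053, q=260
i=6: a=3 ⇒ p=12424, q=797
i=7: a=2 ⇒ p=28901, q=1854
i=8: a=1 ⇒ p=41325, q=2651
i=9: a=1 ⇒ p=70226, q=4505
→ (70226, 4505).  Check: 70226²=4931691076, 243·4505²=4931691075, difference 1.
n=2: (70226,4505)∘(70226,4505) = (70226·70226+243·4505·4505, 70226·4505+4505·70226) = (9863382151,632736260)
n=3: (9863382151,632736260)∘(70226,4505) = (70226·9863382151+243·4505·632736260, 70226·632736260+4505·9863382151) = (1385331749802026,88869073185015)
n=4: (1385331749802026,88869073185015)∘(70226,4505) = (70226·1385331749802026+243·4505·88869073185015, 70226·88869073185015+4505·1385331749802026) = (194572614913330773601,12481839066348990520)
n=5: (194572614913330773601,12481839066348990520)∘(70226,4505) = (70226·194572614913330773601+243·4505·12481839066348990520, 70226·12481839066348990520+4505·194572614913330773601) = (27328112908421802064005626,1753099260457979343330025)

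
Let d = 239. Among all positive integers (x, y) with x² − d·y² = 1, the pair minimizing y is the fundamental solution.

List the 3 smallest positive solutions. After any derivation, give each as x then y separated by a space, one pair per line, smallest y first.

6195120 400729
76759023628799 4965128484960
951062724926484326640 61519133559490389671

√239 = [15; 2,5,1,2,4,15,4,2,1,5,2,30, …], period ℓ=12 (even) → k=11
step 0: (15, 1)  from 15·(1,0) + (0,1)
step 1: (31, 2)  from 2·(15,1) + (1,0)
…
step 3: (201, 13)  from 1·(170,11) + (31,2)
step 4: (572, 37)  from 2·(201,13) + (170,11)
step 5: (2489, 161)  from 4·(572,37) + (201,13)
step 6: (37907, 2452)  from 15·(2489,161) + (572,37)
…
step 9: (500258, 32359)  from 1·(346141,22390) + (154117,9969)
step 10: (2847431, 184185)  from 5·(500258,32359) + (346141,22390)
step 11: (6195120, 400729)  from 2·(2847431,184185) + (500258,32359)
fundamental: x₁=6195120, y₁=400729  (since 38379511814400 − 239·160583731441 = 1)
k=2:  x_2 = 6195120·6195120+239·400729·400729 = 76759023628799,  y_2 = 6195120·400729+400729·6195120 = 4965128484960
k=3:  x_3 = 6195120·76759023628799+239·400729·4965128484960 = 951062724926484326640,  y_3 = 6195120·4965128484960+400729·76759023628799 = 61519133559490389671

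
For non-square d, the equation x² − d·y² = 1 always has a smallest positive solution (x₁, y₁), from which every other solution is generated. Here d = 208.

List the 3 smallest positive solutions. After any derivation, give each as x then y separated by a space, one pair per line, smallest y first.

√208 = [14; 2,2,1,2,2,28, …], period ℓ=6 (even) → k=5
i=0: a=14 ⇒ p=14, q=1
i=1: a=2 ⇒ p=29, q=2
i=2: a=2 ⇒ p=72, q=5
…
i=4: a=2 ⇒ p=274, q=19
i=5: a=2 ⇒ p=649, q=45
fundamental: x₁=649, y₁=45  (since 421201 − 208·2025 = 1)
k=2:  x_2 = 649·649+208·45·45 = 842401,  y_2 = 649·45+45·649 = 58410
k=3:  x_3 = 649·842401+208·45·58410 = 1093435849,  y_3 = 649·58410+45·842401 = 75816135

649 45
842401 58410
1093435849 75816135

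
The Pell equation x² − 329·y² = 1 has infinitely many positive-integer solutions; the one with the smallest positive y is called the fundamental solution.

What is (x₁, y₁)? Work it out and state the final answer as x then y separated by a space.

2376415 131016

[18; 7,4,2,1,1,4,1,1,2,4,7,36] for √329; ℓ=12 ⇒ convergent index 11
step 0: (18, 1)  from 18·(1,0) + (0,1)
…
step 3: (1179, 65)  from 2·(526,29) + (127,7)
step 4: (1705, 94)  from 1·(1179,65) + (526,29)
step 5: (2884, 159)  from 1·(1705,94) + (1179,65)
step 6: (13241, 730)  from 4·(2884,159) + (1705,94)
step 7: (16125, 889)  from 1·(13241,730) + (2884,159)
…
step 10: (328794, 18127)  from 4·(74857,4127) + (29366,1619)
step 11: (2376415, 131016)  from 7·(328794,18127) + (74857,4127)
(x₁, y₁) = (2376415, 131016);  2376415² − 329·131016² = 1 ✓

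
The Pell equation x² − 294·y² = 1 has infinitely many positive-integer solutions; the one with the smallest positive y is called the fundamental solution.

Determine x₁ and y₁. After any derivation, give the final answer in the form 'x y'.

4801 280

√294 → a₀=17, period (6,1,4,1,6,34); ℓ=6 even so k=5
i=0: a=17 ⇒ p=17, q=1
…
i=3: a=4 ⇒ p=583, q=34
i=4: a=1 ⇒ p=703, q=41
i=5: a=6 ⇒ p=4801, q=280
→ (4801, 280).  Check: 4801²=23049601, 294·280²=23049600, difference 1.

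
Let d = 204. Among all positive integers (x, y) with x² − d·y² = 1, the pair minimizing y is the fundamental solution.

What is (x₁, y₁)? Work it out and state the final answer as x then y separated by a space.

4999 350

d=204: √d = [14; 3,1,1,6,1,1,3,28] (ℓ=8, even), read p_7/q_7
a_0=14:  p_0=14·1+0=14,  q_0=14·0+1=1
…
a_3=1:  p_3=1·57+43=100,  q_3=1·4+3=7
…
a_6=1:  p_6=1·757+657=1414,  q_6=1·53+46=99
a_7=3:  p_7=3·1414+757=4999,  q_7=3·99+53=350
(x₁, y₁) = (4999, 350);  4999² − 204·350² = 1 ✓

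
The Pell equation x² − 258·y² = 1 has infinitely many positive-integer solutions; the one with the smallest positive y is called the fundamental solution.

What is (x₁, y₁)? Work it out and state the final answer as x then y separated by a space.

√258 → a₀=16, period (16,32); ℓ=2 even so k=1
step 0: (16, 1)  from 16·(1,0) + (0,1)
step 1: (257, 16)  from 16·(16,1) + (1,0)
fundamental: x₁=257, y₁=16  (since 66049 − 258·256 = 1)

257 16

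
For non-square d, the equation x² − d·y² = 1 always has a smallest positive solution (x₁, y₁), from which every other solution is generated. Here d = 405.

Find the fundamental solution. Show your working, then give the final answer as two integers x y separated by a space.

161 8

√405 = [20; 8,40, …], period ℓ=2 (even) → k=1
a_0=20:  p_0=20·1+0=20,  q_0=20·0+1=1
a_1=8:  p_1=8·20+1=161,  q_1=8·1+0=8
(x₁, y₁) = (161, 8);  161² − 405·8² = 1 ✓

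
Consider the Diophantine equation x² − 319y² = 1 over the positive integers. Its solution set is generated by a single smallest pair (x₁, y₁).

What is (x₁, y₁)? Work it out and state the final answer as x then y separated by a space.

12901780 722361

√319 = [17; 1,6,5,1,4,…,6,1,34, …], period ℓ=14 (even) → k=13
a_0=17:  p_0=17·1+0=17,  q_0=17·0+1=1
…
a_2=6:  p_2=6·18+17=125,  q_2=6·1+1=7
a_3=5:  p_3=5·125+18=643,  q_3=5·7+1=36
…
a_5=4:  p_5=4·768+643=3715,  q_5=4·43+36=208
…
a_7=1:  p_7=1·11913+3715=15628,  q_7=1·667+208=875
a_8=3:  p_8=3·15628+11913=58797,  q_8=3·875+667=3292
a_9=4:  p_9=4·58797+15628=250816,  q_9=4·3292+875=14043
a_10=1:  p_10=1·250816+58797=309613,  q_10=1·14043+3292=17335
a_11=5:  p_11=5·309613+250816=1798881,  q_11=5·17335+14043=100718
a_12=6:  p_12=6·1798881+309613=11102899,  q_12=6·100718+17335=621643
a_13=1:  p_13=1·11102899+1798881=12901780,  q_13=1·621643+100718=722361
fundamental: x₁=12901780, y₁=722361  (since 166455927168400 − 319·521805414321 = 1)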